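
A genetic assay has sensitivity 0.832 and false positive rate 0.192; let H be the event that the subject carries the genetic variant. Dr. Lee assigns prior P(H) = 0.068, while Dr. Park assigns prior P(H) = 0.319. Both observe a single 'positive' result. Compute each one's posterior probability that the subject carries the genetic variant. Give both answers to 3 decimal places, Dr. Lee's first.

Dr. Lee: 0.240; Dr. Park: 0.670

The likelihood ratio for a 'positive' result is 0.832/0.192 = 4.3333.
Dr. Lee: prior odds 0.068/0.932 = 0.072961; posterior odds 0.31617; posterior probability 0.240.
Dr. Park: prior odds 0.319/0.681 = 0.46843; posterior odds 2.0299; posterior probability 0.670.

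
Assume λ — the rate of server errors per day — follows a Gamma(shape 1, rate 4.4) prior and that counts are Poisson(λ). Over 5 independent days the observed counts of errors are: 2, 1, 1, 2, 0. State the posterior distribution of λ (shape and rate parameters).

Posterior: Gamma(shape=7, rate=9.4)

The Poisson likelihood adds the total count to the shape and the number of exposure periods to the rate. Here ∑xᵢ = 6 and n = 5, so shape 1→7 and rate 4.4→9.4.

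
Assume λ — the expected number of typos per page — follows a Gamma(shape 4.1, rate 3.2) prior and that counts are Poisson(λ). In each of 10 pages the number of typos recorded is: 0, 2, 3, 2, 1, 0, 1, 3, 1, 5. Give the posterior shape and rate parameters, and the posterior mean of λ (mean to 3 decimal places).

Posterior: Gamma(shape=22.1, rate=13.2); mean ≈ 1.674

The Poisson likelihood adds the total count to the shape and the number of exposure periods to the rate. Here ∑xᵢ = 18 and n = 10, so shape 4.1→22.1 and rate 3.2→13.2.
Posterior mean = shape/rate = 22.1/13.2 = 1.674.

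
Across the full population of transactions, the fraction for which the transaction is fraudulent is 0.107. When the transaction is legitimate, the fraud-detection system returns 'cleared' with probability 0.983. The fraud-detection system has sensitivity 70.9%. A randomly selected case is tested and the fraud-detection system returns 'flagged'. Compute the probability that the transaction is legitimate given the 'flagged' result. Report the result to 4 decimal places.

P(¬H | E) ≈ 0.1667

Let H be the event that the transaction is fraudulent. P(H) = 0.107, so P(¬H) = 0.893. With E the 'flagged' result, P(E|H) = 0.709 and P(E|¬H) = 0.017.
P(E) = 0.709·0.107 + 0.017·0.893 = 0.075863 + 0.015181 = 0.091044.
By Bayes' theorem, P(H|E) = 0.075863 / 0.091044 = 0.8333. Hence P(¬H|E) = 1 − 0.8333 = 0.1667.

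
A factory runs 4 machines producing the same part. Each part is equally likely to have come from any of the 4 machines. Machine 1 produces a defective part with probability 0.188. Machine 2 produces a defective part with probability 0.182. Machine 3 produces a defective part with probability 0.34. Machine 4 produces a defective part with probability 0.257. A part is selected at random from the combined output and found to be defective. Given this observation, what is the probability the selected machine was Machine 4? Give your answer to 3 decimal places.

P(defective|M1) = 0.188; P(defective|M2) = 0.182; P(defective|M3) = 0.34; P(defective|M4) = 0.257.
Prior × likelihood for each source: 0.25·0.188=0.04700, 0.25·0.182=0.04550, 0.25·0.34=0.08500, 0.25·0.257=0.06425. Summing gives P(defective) = 0.24175.
P(Machine 4 | defective) = 0.06425 / 0.24175 = 0.266.

Posterior probability ≈ 0.266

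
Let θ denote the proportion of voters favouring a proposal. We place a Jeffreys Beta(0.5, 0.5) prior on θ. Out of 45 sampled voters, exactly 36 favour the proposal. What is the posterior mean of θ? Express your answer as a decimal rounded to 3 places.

Posterior mean ≈ 0.793

Observing 36 successes and 9 failures updates Beta(0.5, 0.5) by adding the success and failure counts to the two shape parameters: α = 0.5+36 = 36.5, β = 0.5+9 = 9.5.
E[θ | data] = 36.5/(36.5+9.5) = 0.793.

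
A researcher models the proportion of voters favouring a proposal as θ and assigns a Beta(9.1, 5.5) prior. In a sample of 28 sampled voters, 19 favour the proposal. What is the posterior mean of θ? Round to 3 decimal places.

Posterior mean ≈ 0.660

The binomial likelihood is conjugate to the Beta prior: with 19 successes and 9 failures, the posterior is Beta(9.1+19, 5.5+9) = Beta(28.1, 14.5).
E[θ | data] = 28.1/(28.1+14.5) = 0.660.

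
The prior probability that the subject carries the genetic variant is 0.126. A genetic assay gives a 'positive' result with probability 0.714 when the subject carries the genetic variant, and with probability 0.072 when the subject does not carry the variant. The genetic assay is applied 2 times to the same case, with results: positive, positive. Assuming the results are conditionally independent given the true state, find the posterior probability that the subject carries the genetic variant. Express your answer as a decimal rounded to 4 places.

Let H be the event that the subject carries the genetic variant; start with P(H) = 0.126. P('positive'|H) = 0.714, P('positive'|¬H) = 0.072.
Update on result 1 ('positive'): P(H) ← 0.714·0.1260 / (0.714·0.1260 + 0.072·0.8740) = 0.089964/0.15289 = 0.5884.
Update on result 2 ('positive'): P(H) ← 0.714·0.5884 / (0.714·0.5884 + 0.072·0.4116) = 0.42013/0.44976 = 0.9341.

Posterior P(H) ≈ 0.9341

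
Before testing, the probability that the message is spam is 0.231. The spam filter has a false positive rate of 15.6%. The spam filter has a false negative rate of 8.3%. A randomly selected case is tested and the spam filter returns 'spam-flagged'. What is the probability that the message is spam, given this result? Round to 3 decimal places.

P(H | E) ≈ 0.638

Write H for 'the message is spam'. Prior odds H:¬H = 0.231/0.769 = 0.30039. For the 'spam-flagged' outcome, the likelihood ratio is 0.917/0.156 = 5.8782.
Posterior odds = 0.30039 × 5.8782 = 1.7658, so P(H|E) = 1.7658/(1+1.7658) = 0.638.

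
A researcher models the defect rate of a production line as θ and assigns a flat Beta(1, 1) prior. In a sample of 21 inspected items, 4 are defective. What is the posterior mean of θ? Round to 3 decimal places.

Observing 4 successes and 17 failures updates Beta(1, 1) by adding the success and failure counts to the two shape parameters: α = 1+4 = 5, β = 1+17 = 18.
Posterior mean = α/(α+β) = 5/23 = 0.217.

Posterior mean ≈ 0.217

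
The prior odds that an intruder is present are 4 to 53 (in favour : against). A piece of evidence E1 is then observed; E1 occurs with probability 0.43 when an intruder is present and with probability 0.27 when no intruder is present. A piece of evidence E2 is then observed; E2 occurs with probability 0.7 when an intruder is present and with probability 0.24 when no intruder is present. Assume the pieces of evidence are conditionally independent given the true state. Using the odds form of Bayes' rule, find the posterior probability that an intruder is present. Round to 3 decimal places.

Prior odds = 4/53 = 0.075472.
Likelihood ratio for E1 = 0.43/0.27 = 1.5926.
Likelihood ratio for E2 = 0.7/0.24 = 2.9167.
Posterior odds = prior odds × LR₁ × LR₂ = 0.35057.
Posterior probability = odds/(1+odds) = 0.35057/1.3506 = 0.260.

Posterior probability ≈ 0.260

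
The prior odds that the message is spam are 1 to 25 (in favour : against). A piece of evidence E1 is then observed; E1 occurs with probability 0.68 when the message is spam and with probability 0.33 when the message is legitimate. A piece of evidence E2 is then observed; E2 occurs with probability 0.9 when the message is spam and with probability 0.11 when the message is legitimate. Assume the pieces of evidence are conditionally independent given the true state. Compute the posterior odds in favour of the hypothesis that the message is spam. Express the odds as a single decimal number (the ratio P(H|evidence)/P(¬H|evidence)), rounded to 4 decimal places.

Prior odds = 1/25 = 0.040000. In log-odds, ln(0.040000) = -3.2189.
Add log likelihood ratios: ln(2.0606) + ln(8.1818) = 2.8249.
Posterior log-odds = -0.39396, so posterior odds = exp(-0.39396) = 0.67438.

Posterior odds ≈ 0.6744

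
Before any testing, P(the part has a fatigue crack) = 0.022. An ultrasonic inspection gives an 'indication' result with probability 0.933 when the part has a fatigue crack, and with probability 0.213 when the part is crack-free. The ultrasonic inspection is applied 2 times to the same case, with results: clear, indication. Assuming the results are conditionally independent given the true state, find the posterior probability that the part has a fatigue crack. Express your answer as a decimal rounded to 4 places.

Posterior P(H) ≈ 0.0083

With H the event that the part has a fatigue crack, the joint likelihood of the observed sequence is P(data|H) = 0.067·0.933 = 0.062511 and P(data|¬H) = 0.787·0.213 = 0.16763.
Bayes: P(H|data) = 0.022·0.062511 / (0.022·0.062511 + 0.978·0.16763) = 0.0013752/0.16532 = 0.0083.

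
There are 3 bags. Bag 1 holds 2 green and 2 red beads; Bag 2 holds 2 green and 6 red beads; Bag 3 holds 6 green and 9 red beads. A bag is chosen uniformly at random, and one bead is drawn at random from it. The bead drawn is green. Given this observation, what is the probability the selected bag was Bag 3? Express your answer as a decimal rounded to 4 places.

Tabulate prior·likelihood by source: [1] prior 0.333333, lik 0.5, product 0.1667; [2] prior 0.333333, lik 0.25, product 0.08333; [3] prior 0.333333, lik 0.4, product 0.1333.
Normalizing constant = 0.38333; the posterior for Bag 3 is its product over the sum, 0.1333/0.38333 = 0.3478.

Posterior probability ≈ 0.3478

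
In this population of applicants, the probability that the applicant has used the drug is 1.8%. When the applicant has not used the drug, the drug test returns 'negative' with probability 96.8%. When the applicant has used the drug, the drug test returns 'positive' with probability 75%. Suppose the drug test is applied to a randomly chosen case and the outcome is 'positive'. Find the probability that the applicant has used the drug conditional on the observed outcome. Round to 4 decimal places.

Write H for 'the applicant has used the drug'. Prior odds H:¬H = 0.018/0.982 = 0.018330. For the 'positive' outcome, the likelihood ratio is 0.75/0.032 = 23.438.
Posterior odds = 0.018330 × 23.438 = 0.42961, so P(H|E) = 0.42961/(1+0.42961) = 0.3005.

P(H | E) ≈ 0.3005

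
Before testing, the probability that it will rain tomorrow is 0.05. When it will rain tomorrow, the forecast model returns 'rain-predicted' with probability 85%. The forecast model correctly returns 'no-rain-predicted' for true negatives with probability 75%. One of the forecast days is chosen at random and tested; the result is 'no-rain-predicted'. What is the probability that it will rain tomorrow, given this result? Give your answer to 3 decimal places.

Let H be the event that it will rain tomorrow. P(H) = 0.05, so P(¬H) = 0.95. With E the 'no-rain-predicted' result, P(E|H) = 0.15 and P(E|¬H) = 0.75.
P(E) = 0.15·0.05 + 0.75·0.95 = 0.0075000 + 0.71250 = 0.72000.
By Bayes' theorem, P(H|E) = 0.0075000 / 0.72000 = 0.010.

P(H | E) ≈ 0.010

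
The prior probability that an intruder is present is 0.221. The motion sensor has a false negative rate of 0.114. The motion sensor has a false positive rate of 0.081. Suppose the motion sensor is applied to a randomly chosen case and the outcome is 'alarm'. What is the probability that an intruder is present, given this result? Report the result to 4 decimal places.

Let H be the event that an intruder is present. P(H) = 0.221, so P(¬H) = 0.779. With E the 'alarm' result, P(E|H) = 0.886 and P(E|¬H) = 0.081.
P(E) = 0.886·0.221 + 0.081·0.779 = 0.19581 + 0.063099 = 0.25890.
By Bayes' theorem, P(H|E) = 0.19581 / 0.25890 = 0.7563.

P(H | E) ≈ 0.7563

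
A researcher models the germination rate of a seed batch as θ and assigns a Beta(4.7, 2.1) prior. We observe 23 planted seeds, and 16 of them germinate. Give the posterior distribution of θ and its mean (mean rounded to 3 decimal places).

The binomial likelihood is conjugate to the Beta prior: with 16 successes and 7 failures, the posterior is Beta(4.7+16, 2.1+7) = Beta(20.7, 9.1).
Posterior mean = α/(α+β) = 20.7/29.8 = 0.695.

Posterior: Beta(20.7, 9.1); mean ≈ 0.695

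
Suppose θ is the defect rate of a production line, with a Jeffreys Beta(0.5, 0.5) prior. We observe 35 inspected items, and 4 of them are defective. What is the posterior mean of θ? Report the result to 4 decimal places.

The binomial likelihood is conjugate to the Beta prior: with 4 successes and 31 failures, the posterior is Beta(0.5+4, 0.5+31) = Beta(4.5, 31.5).
Posterior mean = α/(α+β) = 4.5/36 = 0.1250.

Posterior mean ≈ 0.1250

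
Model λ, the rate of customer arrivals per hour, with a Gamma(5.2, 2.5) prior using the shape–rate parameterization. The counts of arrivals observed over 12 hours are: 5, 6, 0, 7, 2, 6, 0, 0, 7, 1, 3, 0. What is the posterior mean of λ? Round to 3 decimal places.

Posterior mean ≈ 2.910

The Poisson likelihood adds the total count to the shape and the number of exposure periods to the rate. Here ∑xᵢ = 37 and n = 12, so shape 5.2→42.2 and rate 2.5→14.5.
Posterior mean = shape/rate = 42.2/14.5 = 2.910.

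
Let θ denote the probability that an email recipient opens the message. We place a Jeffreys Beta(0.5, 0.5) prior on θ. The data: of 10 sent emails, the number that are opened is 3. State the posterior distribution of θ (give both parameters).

Posterior: Beta(3.5, 7.5)

Observing 3 successes and 7 failures updates Beta(0.5, 0.5) by adding the success and failure counts to the two shape parameters: α = 0.5+3 = 3.5, β = 0.5+7 = 7.5.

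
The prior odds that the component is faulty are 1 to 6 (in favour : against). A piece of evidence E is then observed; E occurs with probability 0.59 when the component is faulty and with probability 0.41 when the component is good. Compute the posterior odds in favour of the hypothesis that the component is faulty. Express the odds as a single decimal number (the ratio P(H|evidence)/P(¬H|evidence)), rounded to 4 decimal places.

Prior odds = 1/6 = 0.16667.
Likelihood ratio for E = 0.59/0.41 = 1.4390.
Posterior odds = prior odds × LR = 0.23984.

Posterior odds ≈ 0.2398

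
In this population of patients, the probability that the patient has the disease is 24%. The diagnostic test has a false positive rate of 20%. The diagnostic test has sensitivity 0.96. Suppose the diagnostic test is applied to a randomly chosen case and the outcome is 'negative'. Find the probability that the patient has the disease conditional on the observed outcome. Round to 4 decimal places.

Let H be the event that the patient has the disease. P(H) = 0.24, so P(¬H) = 0.76. With E the 'negative' result, P(E|H) = 0.04 and P(E|¬H) = 0.8.
P(E) = 0.04·0.24 + 0.8·0.76 = 0.0096000 + 0.60800 = 0.61760.
By Bayes' theorem, P(H|E) = 0.0096000 / 0.61760 = 0.0155.

P(H | E) ≈ 0.0155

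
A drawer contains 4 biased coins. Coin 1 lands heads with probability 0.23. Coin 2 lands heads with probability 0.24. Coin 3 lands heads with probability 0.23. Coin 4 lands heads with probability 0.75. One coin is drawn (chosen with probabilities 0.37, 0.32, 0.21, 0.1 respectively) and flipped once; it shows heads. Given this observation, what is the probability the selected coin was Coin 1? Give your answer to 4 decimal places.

Posterior probability ≈ 0.2984

Tabulate prior·likelihood by source: [1] prior 0.37, lik 0.23, product 0.08510; [2] prior 0.32, lik 0.24, product 0.07680; [3] prior 0.21, lik 0.23, product 0.04830; [4] prior 0.1, lik 0.75, product 0.07500.
Normalizing constant = 0.28520; the posterior for Coin 1 is its product over the sum, 0.08510/0.28520 = 0.2984.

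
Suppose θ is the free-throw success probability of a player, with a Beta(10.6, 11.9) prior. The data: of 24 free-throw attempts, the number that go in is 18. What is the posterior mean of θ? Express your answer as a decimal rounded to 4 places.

The binomial likelihood is conjugate to the Beta prior: with 18 successes and 6 failures, the posterior is Beta(10.6+18, 11.9+6) = Beta(28.6, 17.9).
Posterior mean = α/(α+β) = 28.6/46.5 = 0.6151.

Posterior mean ≈ 0.6151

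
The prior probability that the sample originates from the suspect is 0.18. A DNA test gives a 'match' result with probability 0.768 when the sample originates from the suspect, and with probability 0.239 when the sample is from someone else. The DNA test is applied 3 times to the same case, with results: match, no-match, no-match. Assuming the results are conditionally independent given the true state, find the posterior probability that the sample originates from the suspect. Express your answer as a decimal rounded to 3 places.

Posterior P(H) ≈ 0.062

With H the event that the sample originates from the suspect, the joint likelihood of the observed sequence is P(data|H) = 0.768·0.232·0.232 = 0.041337 and P(data|¬H) = 0.239·0.761·0.761 = 0.13841.
Bayes: P(H|data) = 0.18·0.041337 / (0.18·0.041337 + 0.82·0.13841) = 0.0074406/0.12094 = 0.0615.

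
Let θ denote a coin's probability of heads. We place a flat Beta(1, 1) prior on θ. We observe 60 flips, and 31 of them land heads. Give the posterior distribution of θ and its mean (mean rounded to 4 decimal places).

Posterior: Beta(32, 30); mean ≈ 0.5161

Observing 31 successes and 29 failures updates Beta(1, 1) by adding the success and failure counts to the two shape parameters: α = 1+31 = 32, β = 1+29 = 30.
E[θ | data] = 32/(32+30) = 0.5161.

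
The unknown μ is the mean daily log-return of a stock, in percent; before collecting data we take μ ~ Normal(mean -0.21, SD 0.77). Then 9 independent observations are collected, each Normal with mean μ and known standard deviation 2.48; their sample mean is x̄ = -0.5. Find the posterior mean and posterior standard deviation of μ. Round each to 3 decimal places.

Posterior mean ≈ -0.345; posterior SD ≈ 0.563

With known σ, the Normal prior is conjugate. Weight on the data is w = (n/σ²)/(n/σ² + 1/τ₀²) = 1.46332/(1.46332+1.68663) = 0.46455.
Posterior mean = w·x̄ + (1−w)·μ₀ = 0.46455·-0.5 + 0.53545·-0.21 = -0.345. Posterior variance = 1/(1.46332+1.68663) = 0.317466, so SD = 0.563.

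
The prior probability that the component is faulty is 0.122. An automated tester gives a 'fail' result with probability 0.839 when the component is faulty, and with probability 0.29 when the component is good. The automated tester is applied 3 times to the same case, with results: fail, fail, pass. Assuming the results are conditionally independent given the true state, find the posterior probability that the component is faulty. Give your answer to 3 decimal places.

Posterior P(H) ≈ 0.209

Let H be the event that the component is faulty; start with P(H) = 0.122. P('fail'|H) = 0.839, P('fail'|¬H) = 0.29.
Update on result 1 ('fail'): P(H) ← 0.839·0.1220 / (0.839·0.1220 + 0.29·0.8780) = 0.10236/0.35698 = 0.2867.
Update on result 2 ('fail'): P(H) ← 0.839·0.2867 / (0.839·0.2867 + 0.29·0.7133) = 0.24057/0.44742 = 0.5377.
Update on result 3 ('pass'): P(H) ← 0.161·0.5377 / (0.161·0.5377 + 0.71·0.4623) = 0.086568/0.41481 = 0.2087.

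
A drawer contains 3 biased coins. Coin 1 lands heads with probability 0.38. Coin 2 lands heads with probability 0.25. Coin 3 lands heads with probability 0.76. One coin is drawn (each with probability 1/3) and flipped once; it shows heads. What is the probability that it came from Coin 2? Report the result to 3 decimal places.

Posterior probability ≈ 0.180

P(heads|C1) = 0.38; P(heads|C2) = 0.25; P(heads|C3) = 0.76.
Prior × likelihood for each source: 0.333333·0.38=0.1267, 0.333333·0.25=0.08333, 0.333333·0.76=0.2533. Summing gives P(heads) = 0.46333.
P(Coin 2 | heads) = 0.08333 / 0.46333 = 0.180.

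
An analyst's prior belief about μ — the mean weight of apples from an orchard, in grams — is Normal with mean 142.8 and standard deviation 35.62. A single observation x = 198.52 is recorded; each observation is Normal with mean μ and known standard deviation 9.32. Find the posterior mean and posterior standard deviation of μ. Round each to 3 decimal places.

Posterior mean ≈ 194.950; posterior SD ≈ 9.016

Prior precision 1/τ₀² = 1/35.62² = 0.00078816; data precision n/σ² = 1/9.32² = 0.0115125.
Posterior precision = 0.00078816 + 0.0115125 = 0.0123006, giving posterior SD = 1/√0.0123006 = 9.016.
Posterior mean = (0.00078816·142.8 + 0.0115125·198.52) / 0.0123006 = 194.950.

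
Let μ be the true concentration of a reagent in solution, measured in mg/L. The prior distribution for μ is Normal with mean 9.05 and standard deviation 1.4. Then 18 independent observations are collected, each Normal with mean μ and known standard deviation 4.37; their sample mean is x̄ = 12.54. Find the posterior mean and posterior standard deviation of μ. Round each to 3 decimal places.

Posterior mean ≈ 11.314; posterior SD ≈ 0.830

Prior precision 1/τ₀² = 1/1.4² = 0.510204; data precision n/σ² = 18/4.37² = 0.942561.
Posterior precision = 0.510204 + 0.942561 = 1.45277, giving posterior SD = 1/√1.45277 = 0.830.
Posterior mean = (0.510204·9.05 + 0.942561·12.54) / 1.45277 = 11.314.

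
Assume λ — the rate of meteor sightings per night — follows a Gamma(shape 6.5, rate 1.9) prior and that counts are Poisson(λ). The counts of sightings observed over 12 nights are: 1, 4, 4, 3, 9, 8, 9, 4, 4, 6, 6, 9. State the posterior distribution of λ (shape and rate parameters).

Total count ∑xᵢ = 67 over n = 12 nights.
Gamma is conjugate to the Poisson likelihood: posterior is Gamma(shape = 6.5+67 = 73.5, rate = 1.9+12 = 13.9).

Posterior: Gamma(shape=73.5, rate=13.9)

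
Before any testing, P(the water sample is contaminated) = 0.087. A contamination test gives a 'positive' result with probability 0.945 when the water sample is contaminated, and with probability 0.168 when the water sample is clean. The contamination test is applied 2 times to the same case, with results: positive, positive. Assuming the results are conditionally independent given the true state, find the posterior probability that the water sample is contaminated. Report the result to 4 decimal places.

Posterior P(H) ≈ 0.7509

Let H be the event that the water sample is contaminated; start with P(H) = 0.087. P('positive'|H) = 0.945, P('positive'|¬H) = 0.168.
Update on result 1 ('positive'): P(H) ← 0.945·0.0870 / (0.945·0.0870 + 0.168·0.9130) = 0.082215/0.23560 = 0.3490.
Update on result 2 ('positive'): P(H) ← 0.945·0.3490 / (0.945·0.3490 + 0.168·0.6510) = 0.32977/0.43914 = 0.7509.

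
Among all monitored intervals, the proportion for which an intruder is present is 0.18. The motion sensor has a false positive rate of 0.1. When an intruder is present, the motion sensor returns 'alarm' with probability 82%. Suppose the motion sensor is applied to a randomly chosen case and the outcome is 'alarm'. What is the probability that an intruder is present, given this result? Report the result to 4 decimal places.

Write H for 'an intruder is present'. Prior odds H:¬H = 0.18/0.82 = 0.21951. For the 'alarm' outcome, the likelihood ratio is 0.82/0.1 = 8.2000.
Posterior odds = 0.21951 × 8.2000 = 1.8000, so P(H|E) = 1.8000/(1+1.8000) = 0.6429.

P(H | E) ≈ 0.6429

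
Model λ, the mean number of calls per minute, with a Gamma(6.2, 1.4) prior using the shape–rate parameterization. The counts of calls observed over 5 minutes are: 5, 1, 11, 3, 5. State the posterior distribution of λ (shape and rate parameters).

The Poisson likelihood adds the total count to the shape and the number of exposure periods to the rate. Here ∑xᵢ = 25 and n = 5, so shape 6.2→31.2 and rate 1.4→6.4.

Posterior: Gamma(shape=31.2, rate=6.4)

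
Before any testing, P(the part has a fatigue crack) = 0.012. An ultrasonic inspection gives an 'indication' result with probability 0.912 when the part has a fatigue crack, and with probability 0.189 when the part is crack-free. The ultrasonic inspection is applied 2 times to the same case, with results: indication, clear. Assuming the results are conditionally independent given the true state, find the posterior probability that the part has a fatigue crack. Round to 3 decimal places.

Let H be the event that the part has a fatigue crack; start with P(H) = 0.012. P('indication'|H) = 0.912, P('indication'|¬H) = 0.189.
Update on result 1 ('indication'): P(H) ← 0.912·0.0120 / (0.912·0.0120 + 0.189·0.9880) = 0.010944/0.19768 = 0.0554.
Update on result 2 ('clear'): P(H) ← 0.088·0.0554 / (0.088·0.0554 + 0.811·0.9446) = 0.0048720/0.77097 = 0.0063.

Posterior P(H) ≈ 0.006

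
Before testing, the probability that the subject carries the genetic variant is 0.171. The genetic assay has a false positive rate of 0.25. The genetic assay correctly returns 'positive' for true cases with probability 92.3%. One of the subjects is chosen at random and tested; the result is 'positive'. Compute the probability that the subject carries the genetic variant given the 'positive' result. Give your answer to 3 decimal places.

Let H be the event that the subject carries the genetic variant. P(H) = 0.171, so P(¬H) = 0.829. With E the 'positive' result, P(E|H) = 0.923 and P(E|¬H) = 0.25.
P(E) = 0.923·0.171 + 0.25·0.829 = 0.15783 + 0.20725 = 0.36508.
By Bayes' theorem, P(H|E) = 0.15783 / 0.36508 = 0.432.

P(H | E) ≈ 0.432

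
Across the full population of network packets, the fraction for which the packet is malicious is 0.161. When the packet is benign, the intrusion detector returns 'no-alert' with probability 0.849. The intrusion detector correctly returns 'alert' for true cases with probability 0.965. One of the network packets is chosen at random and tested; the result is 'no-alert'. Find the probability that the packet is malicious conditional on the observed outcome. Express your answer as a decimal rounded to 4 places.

Write H for 'the packet is malicious'. Prior odds H:¬H = 0.161/0.839 = 0.19190. For the 'no-alert' outcome, the likelihood ratio is 0.035/0.849 = 0.041225.
Posterior odds = 0.19190 × 0.041225 = 0.0079109, so P(H|E) = 0.0079109/(1+0.0079109) = 0.0078.

P(H | E) ≈ 0.0078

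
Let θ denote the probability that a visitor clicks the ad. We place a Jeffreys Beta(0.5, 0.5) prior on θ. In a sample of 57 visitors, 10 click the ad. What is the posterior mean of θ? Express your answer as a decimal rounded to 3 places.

Posterior mean ≈ 0.181

The binomial likelihood is conjugate to the Beta prior: with 10 successes and 47 failures, the posterior is Beta(0.5+10, 0.5+47) = Beta(10.5, 47.5).
E[θ | data] = 10.5/(10.5+47.5) = 0.181.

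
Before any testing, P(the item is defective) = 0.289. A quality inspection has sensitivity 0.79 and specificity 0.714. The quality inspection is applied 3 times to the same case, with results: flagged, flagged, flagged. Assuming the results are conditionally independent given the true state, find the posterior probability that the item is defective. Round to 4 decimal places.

With H the event that the item is defective, the joint likelihood of the observed sequence is P(data|H) = 0.79·0.79·0.79 = 0.49304 and P(data|¬H) = 0.286·0.286·0.286 = 0.023394.
Bayes: P(H|data) = 0.289·0.49304 / (0.289·0.49304 + 0.711·0.023394) = 0.14249/0.15912 = 0.8955.

Posterior P(H) ≈ 0.8955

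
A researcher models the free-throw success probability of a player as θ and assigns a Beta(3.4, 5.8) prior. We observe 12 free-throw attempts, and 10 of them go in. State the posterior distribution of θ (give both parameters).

Observing 10 successes and 2 failures updates Beta(3.4, 5.8) by adding the success and failure counts to the two shape parameters: α = 3.4+10 = 13.4, β = 5.8+2 = 7.8.

Posterior: Beta(13.4, 7.8)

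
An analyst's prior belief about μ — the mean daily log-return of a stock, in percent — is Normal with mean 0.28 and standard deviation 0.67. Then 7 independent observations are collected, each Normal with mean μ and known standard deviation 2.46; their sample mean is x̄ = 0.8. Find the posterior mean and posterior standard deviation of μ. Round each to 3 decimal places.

Posterior mean ≈ 0.458; posterior SD ≈ 0.544

With known σ, the Normal prior is conjugate. Weight on the data is w = (n/σ²)/(n/σ² + 1/τ₀²) = 1.15672/(1.15672+2.22767) = 0.34178.
Posterior mean = w·x̄ + (1−w)·μ₀ = 0.34178·0.8 + 0.65822·0.28 = 0.458. Posterior variance = 1/(1.15672+2.22767) = 0.295475, so SD = 0.544.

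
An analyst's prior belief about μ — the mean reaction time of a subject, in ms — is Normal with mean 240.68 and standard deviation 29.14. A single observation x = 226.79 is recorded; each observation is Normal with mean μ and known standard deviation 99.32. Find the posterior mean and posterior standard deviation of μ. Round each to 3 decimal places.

Posterior mean ≈ 239.579; posterior SD ≈ 27.961

Prior precision 1/τ₀² = 1/29.14² = 0.00117766; data precision n/σ² = 1/99.32² = 0.00010137.
Posterior precision = 0.00117766 + 0.00010137 = 0.00127904, giving posterior SD = 1/√0.00127904 = 27.961.
Posterior mean = (0.00117766·240.68 + 0.00010137·226.79) / 0.00127904 = 239.579.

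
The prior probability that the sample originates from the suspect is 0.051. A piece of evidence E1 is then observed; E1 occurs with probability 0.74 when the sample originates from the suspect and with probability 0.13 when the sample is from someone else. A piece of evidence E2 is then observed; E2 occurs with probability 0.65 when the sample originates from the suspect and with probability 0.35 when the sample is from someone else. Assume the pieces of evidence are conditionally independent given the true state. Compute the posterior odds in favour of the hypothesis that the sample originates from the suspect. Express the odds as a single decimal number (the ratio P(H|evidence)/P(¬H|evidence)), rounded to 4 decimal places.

Posterior odds ≈ 0.5681

Prior odds = 0.051/(1−0.051) = 0.053741. In log-odds, ln(0.053741) = -2.9236.
Add log likelihood ratios: ln(5.6923) + ln(1.8571) = 2.3582.
Posterior log-odds = -0.56543, so posterior odds = exp(-0.56543) = 0.56812.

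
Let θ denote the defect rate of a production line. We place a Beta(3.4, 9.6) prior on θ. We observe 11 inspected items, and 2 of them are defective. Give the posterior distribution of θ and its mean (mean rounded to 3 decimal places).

Posterior: Beta(5.4, 18.6); mean ≈ 0.225

Observing 2 successes and 9 failures updates Beta(3.4, 9.6) by adding the success and failure counts to the two shape parameters: α = 3.4+2 = 5.4, β = 9.6+9 = 18.6.
Posterior mean = α/(α+β) = 5.4/24 = 0.225.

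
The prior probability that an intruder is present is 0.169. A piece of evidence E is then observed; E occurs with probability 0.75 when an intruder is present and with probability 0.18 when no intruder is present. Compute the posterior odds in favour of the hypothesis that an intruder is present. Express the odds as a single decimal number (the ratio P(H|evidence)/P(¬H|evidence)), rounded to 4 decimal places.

Prior odds = 0.169/(1−0.169) = 0.20337. In log-odds, ln(0.20337) = -1.5927.
Add log likelihood ratio: ln(4.1667) = 1.4271.
Posterior log-odds = -0.16561, so posterior odds = exp(-0.16561) = 0.84737.

Posterior odds ≈ 0.8474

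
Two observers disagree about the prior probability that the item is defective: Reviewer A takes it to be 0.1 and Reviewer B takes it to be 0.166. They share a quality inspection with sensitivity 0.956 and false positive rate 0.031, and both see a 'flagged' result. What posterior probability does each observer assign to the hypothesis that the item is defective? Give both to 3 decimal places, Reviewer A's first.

P('+'|H) = 0.956, P('+'|¬H) = 0.031.
Reviewer A: numerator 0.956·0.1 = 0.095600; evidence = 0.095600+0.031·0.9 = 0.12350; posterior = 0.774.
Reviewer B: numerator 0.956·0.166 = 0.15870; evidence = 0.15870+0.031·0.834 = 0.18455; posterior = 0.860.

Reviewer A: 0.774; Reviewer B: 0.860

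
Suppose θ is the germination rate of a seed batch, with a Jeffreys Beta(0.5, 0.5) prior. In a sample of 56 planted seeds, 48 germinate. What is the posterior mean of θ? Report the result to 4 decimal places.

Posterior mean ≈ 0.8509

The binomial likelihood is conjugate to the Beta prior: with 48 successes and 8 failures, the posterior is Beta(0.5+48, 0.5+8) = Beta(48.5, 8.5).
E[θ | data] = 48.5/(48.5+8.5) = 0.8509.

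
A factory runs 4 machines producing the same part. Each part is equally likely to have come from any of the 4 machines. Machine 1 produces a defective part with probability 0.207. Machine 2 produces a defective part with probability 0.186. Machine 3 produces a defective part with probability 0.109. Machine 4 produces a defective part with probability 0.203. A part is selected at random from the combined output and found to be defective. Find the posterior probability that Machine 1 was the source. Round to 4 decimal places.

Posterior probability ≈ 0.2936

Tabulate prior·likelihood by source: [1] prior 0.25, lik 0.207, product 0.05175; [2] prior 0.25, lik 0.186, product 0.04650; [3] prior 0.25, lik 0.109, product 0.02725; [4] prior 0.25, lik 0.203, product 0.05075.
Normalizing constant = 0.17625; the posterior for Machine 1 is its product over the sum, 0.05175/0.17625 = 0.2936.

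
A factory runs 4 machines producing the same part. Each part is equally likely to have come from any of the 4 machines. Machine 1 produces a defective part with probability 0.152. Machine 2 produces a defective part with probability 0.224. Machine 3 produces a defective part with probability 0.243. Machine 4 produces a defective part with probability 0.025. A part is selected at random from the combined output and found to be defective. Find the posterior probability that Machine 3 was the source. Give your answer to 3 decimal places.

Tabulate prior·likelihood by source: [1] prior 0.25, lik 0.152, product 0.03800; [2] prior 0.25, lik 0.224, product 0.05600; [3] prior 0.25, lik 0.243, product 0.06075; [4] prior 0.25, lik 0.025, product 0.006250.
Normalizing constant = 0.16100; the posterior for Machine 3 is its product over the sum, 0.06075/0.16100 = 0.377.

Posterior probability ≈ 0.377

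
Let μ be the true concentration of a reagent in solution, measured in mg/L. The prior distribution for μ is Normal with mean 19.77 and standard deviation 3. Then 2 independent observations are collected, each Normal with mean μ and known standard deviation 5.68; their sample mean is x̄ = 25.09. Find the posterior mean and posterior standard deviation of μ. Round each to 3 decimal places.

Posterior mean ≈ 21.675; posterior SD ≈ 2.404

With known σ, the Normal prior is conjugate. Weight on the data is w = (n/σ²)/(n/σ² + 1/τ₀²) = 0.0619917/(0.0619917+0.111111) = 0.35812.
Posterior mean = w·x̄ + (1−w)·μ₀ = 0.35812·25.09 + 0.64188·19.77 = 21.675. Posterior variance = 1/(0.0619917+0.111111) = 5.77691, so SD = 2.404.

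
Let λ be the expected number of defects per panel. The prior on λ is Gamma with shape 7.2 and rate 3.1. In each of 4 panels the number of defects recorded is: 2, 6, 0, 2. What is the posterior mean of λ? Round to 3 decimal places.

Posterior mean ≈ 2.423

Total count ∑xᵢ = 10 over n = 4 panels.
Gamma is conjugate to the Poisson likelihood: posterior is Gamma(shape = 7.2+10 = 17.2, rate = 3.1+4 = 7.1).
E[λ | data] = 17.2/7.1 = 2.423.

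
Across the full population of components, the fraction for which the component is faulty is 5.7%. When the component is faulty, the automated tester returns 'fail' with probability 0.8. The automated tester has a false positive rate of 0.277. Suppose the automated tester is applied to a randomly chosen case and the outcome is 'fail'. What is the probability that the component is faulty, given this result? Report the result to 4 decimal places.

P(H | E) ≈ 0.1486

Let H be the event that the component is faulty. P(H) = 0.057, so P(¬H) = 0.943. With E the 'fail' result, P(E|H) = 0.8 and P(E|¬H) = 0.277.
P(E) = 0.8·0.057 + 0.277·0.943 = 0.045600 + 0.26121 = 0.30681.
By Bayes' theorem, P(H|E) = 0.045600 / 0.30681 = 0.1486.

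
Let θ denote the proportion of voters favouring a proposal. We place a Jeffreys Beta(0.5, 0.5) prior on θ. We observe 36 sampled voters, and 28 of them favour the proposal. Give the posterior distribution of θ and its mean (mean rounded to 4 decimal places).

Posterior: Beta(28.5, 8.5); mean ≈ 0.7703

Observing 28 successes and 8 failures updates Beta(0.5, 0.5) by adding the success and failure counts to the two shape parameters: α = 0.5+28 = 28.5, β = 0.5+8 = 8.5.
Posterior mean = α/(α+β) = 28.5/37 = 0.7703.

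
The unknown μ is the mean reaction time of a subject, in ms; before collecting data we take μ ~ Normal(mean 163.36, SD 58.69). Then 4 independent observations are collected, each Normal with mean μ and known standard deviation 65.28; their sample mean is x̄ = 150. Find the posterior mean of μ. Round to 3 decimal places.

With known σ, the Normal prior is conjugate. Weight on the data is w = (n/σ²)/(n/σ² + 1/τ₀²) = 0.00093864/(0.00093864+0.00029032) = 0.76377.
Posterior mean = w·x̄ + (1−w)·μ₀ = 0.76377·150 + 0.23623·163.36 = 153.156.

Posterior mean ≈ 153.156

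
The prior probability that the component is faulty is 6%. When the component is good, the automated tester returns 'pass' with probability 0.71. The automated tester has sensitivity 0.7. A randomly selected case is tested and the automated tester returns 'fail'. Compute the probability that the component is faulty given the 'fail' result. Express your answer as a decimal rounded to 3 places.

Let H be the event that the component is faulty. P(H) = 0.06, so P(¬H) = 0.94. With E the 'fail' result, P(E|H) = 0.7 and P(E|¬H) = 0.29.
P(E) = 0.7·0.06 + 0.29·0.94 = 0.042000 + 0.27260 = 0.31460.
By Bayes' theorem, P(H|E) = 0.042000 / 0.31460 = 0.134.

P(H | E) ≈ 0.134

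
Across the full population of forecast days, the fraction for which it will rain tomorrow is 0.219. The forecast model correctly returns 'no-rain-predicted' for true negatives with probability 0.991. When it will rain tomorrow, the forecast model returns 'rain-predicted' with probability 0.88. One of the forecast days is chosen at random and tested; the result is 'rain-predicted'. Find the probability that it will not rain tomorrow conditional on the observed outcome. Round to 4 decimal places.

P(¬H | E) ≈ 0.0352

Let H be the event that it will rain tomorrow. P(H) = 0.219, so P(¬H) = 0.781. With E the 'rain-predicted' result, P(E|H) = 0.88 and P(E|¬H) = 0.009.
P(E) = 0.88·0.219 + 0.009·0.781 = 0.19272 + 0.0070290 = 0.19975.
By Bayes' theorem, P(H|E) = 0.19272 / 0.19975 = 0.9648. Hence P(¬H|E) = 1 − 0.9648 = 0.0352.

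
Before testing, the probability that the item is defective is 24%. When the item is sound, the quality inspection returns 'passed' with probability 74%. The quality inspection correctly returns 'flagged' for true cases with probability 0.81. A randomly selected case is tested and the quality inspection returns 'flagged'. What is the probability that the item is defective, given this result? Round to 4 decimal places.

P(H | E) ≈ 0.4959

Let H be the event that the item is defective. P(H) = 0.24, so P(¬H) = 0.76. With E the 'flagged' result, P(E|H) = 0.81 and P(E|¬H) = 0.26.
P(E) = 0.81·0.24 + 0.26·0.76 = 0.19440 + 0.19760 = 0.39200.
By Bayes' theorem, P(H|E) = 0.19440 / 0.39200 = 0.4959.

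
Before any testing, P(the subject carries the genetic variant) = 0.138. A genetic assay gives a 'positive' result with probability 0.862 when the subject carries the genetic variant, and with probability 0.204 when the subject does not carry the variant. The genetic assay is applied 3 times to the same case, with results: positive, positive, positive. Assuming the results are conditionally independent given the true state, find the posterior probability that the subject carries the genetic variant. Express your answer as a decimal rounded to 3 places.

Posterior P(H) ≈ 0.924

With H the event that the subject carries the genetic variant, the joint likelihood of the observed sequence is P(data|H) = 0.862·0.862·0.862 = 0.64050 and P(data|¬H) = 0.204·0.204·0.204 = 0.0084897.
Bayes: P(H|data) = 0.138·0.64050 / (0.138·0.64050 + 0.862·0.0084897) = 0.088390/0.095708 = 0.9235.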